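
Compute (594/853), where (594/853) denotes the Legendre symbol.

(594/853)
  = -(297/853)    [853 ≡ 5 mod 8 ⇒ (2/853) = -1]
  = -(853/297)    [QR: 297 ≡ 1 mod 4, sign kept]
  = -(259/297)    [853 ≡ 259 mod 297]
  = -(297/259)    [QR: 297 ≡ 1 mod 4, sign kept]
  = -(38/259)    [297 ≡ 38 mod 259]
  = (19/259)    [259 ≡ 3 mod 8 ⇒ (2/259) = -1]
  = -(259/19)    [QR: both ≡ 3 mod 4, sign flips]
  = -(12/19)    [259 ≡ 12 mod 19]
  = -(3/19)    [19 ≡ 3 mod 8 ⇒ (2/19)^2 = +1]
  = (19/3)    [QR: both ≡ 3 mod 4, sign flips]
  = (1/3)    [19 ≡ 1 mod 3]
  = 1    [(1/3) = 1]

1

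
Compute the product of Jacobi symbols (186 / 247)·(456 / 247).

By multiplicativity, (186·456 / 247) = (186 / 247)·(456 / 247).
First factor (186 / 247):
(186 / 247)
  = (93 / 247)    [247 ≡ 7 mod 8 ⇒ (2 / 247) = +1]
  = (247 / 93)    [QR: 93 ≡ 1 mod 4, sign kept]
  = (61 / 93)    [247 ≡ 61 mod 93]
  = (93 / 61)    [QR: 61 ≡ 1 mod 4, sign kept]
  = (32 / 61)    [93 ≡ 32 mod 61]
  = -(1 / 61)    [61 ≡ 5 mod 8 ⇒ (2 / 61)^5 = -1]
  = -1    [(1 / 61) = 1]
Second factor (456 / 247):
(456 / 247)
  = (209 / 247)    [456 ≡ 209 mod 247]
  = (247 / 209)    [QR: 209 ≡ 1 mod 4, sign kept]
  = (38 / 209)    [247 ≡ 38 mod 209]
  = (19 / 209)    [209 ≡ 1 mod 8 ⇒ (2 / 209) = +1]
  = (209 / 19)    [QR: 209 ≡ 1 mod 4, sign kept]
  = (0 / 19)    [209 ≡ 0 mod 19]
  = 0    [numerator 0, gcd > 1]
Product: (-1)·(0) = 0.

0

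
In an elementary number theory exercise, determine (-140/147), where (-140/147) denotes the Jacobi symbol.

Reduce the numerator: -140 ≡ 7 (mod 147), so (-140/147) = (7/147).
Both 7 ≡ 3 and 147 ≡ 3 (mod 4), so reciprocity gives (7/147) = -(147/7). Reduce: 147 ≡ 0 (mod 7). Now have -(0/7).
The numerator is now 0 with denominator 7 > 1: the symbol is 0.

0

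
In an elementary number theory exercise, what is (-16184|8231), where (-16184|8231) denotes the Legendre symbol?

-1

Pull out -1: (-16184|8231) = (-1|8231)·(16184|8231). Since 8231 ≡ 3 (mod 4), (-1|8231) = -1. Now have -(16184|8231).
Reduce the numerator: 16184 ≡ 7953 (mod 8231), so (16184|8231) = (7953|8231).
7953 ≡ 1 (mod 4), so quadratic reciprocity gives (7953|8231) = (8231|7953). Reduce: 8231 ≡ 278 (mod 7953). Now have -(278|7953).
Factor out 2: 278 = 2·139. Since 7953 ≡ 1 (mod 8), (2|7953) = +1. Now have -(139|7953).
7953 ≡ 1 (mod 4), so quadratic reciprocity gives (139|7953) = (7953|139). Reduce: 7953 ≡ 30 (mod 139). Now have -(30|139).
Factor out 2: 30 = 2·15. Since 139 ≡ 3 (mod 8), (2|139) = -1. Now have (15|139).
Both 15 ≡ 3 and 139 ≡ 3 (mod 4), so reciprocity gives (15|139) = -(139|15). Reduce: 139 ≡ 4 (mod 15). Now have -(4|15).
Factor out 2: 4 = 2^2. Since 15 ≡ 7 (mod 8), (2|15) = +1, and (2|15)^2 = +1. Now have -(1|15).
(1|15) = 1. Collecting the sign factors: -1.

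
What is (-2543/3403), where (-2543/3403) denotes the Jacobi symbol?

Reduce the numerator: -2543 ≡ 860 (mod 3403), so (-2543/3403) = (860/3403).
Factor out 2: 860 = 2^2·215. Since 3403 ≡ 3 (mod 8), (2/3403) = -1, and (2/3403)^2 = +1. Now have (215/3403).
Both 215 ≡ 3 and 3403 ≡ 3 (mod 4), so reciprocity gives (215/3403) = -(3403/215). Reduce: 3403 ≡ 178 (mod 215). Now have -(178/215).
Factor out 2: 178 = 2·89. Since 215 ≡ 7 (mod 8), (2/215) = +1. Now have -(89/215).
89 ≡ 1 (mod 4), so quadratic reciprocity gives (89/215) = (215/89). Reduce: 215 ≡ 37 (mod 89). Now have -(37/89).
37 ≡ 1 (mod 4), so quadratic reciprocity gives (37/89) = (89/37). Reduce: 89 ≡ 15 (mod 37). Now have -(15/37).
37 ≡ 1 (mod 4), so quadratic reciprocity gives (15/37) = (37/15). Reduce: 37 ≡ 7 (mod 15). Now have -(7/15).
Both 7 ≡ 3 and 15 ≡ 3 (mod 4), so reciprocity gives (7/15) = -(15/7). Reduce: 15 ≡ 1 (mod 7). Now have (1/7).
(1/7) = 1. Collecting the sign factors: 1.

1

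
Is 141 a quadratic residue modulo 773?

no

(141|773)
  = (773|141)    [QR: 141 ≡ 1 mod 4, sign kept]
  = (68|141)    [773 ≡ 68 mod 141]
  = (17|141)    [141 ≡ 5 mod 8 ⇒ (2|141)^2 = +1]
  = (141|17)    [QR: 17 ≡ 1 mod 4, sign kept]
  = (5|17)    [141 ≡ 5 mod 17]
  = (17|5)    [QR: 5 ≡ 1 mod 4, sign kept]
  = (2|5)    [17 ≡ 2 mod 5]
  = -(1|5)    [5 ≡ 5 mod 8 ⇒ (2|5) = -1]
  = -1    [(1|5) = 1]
(141|773) = -1, and 773 is prime, so 141 is not a quadratic residue mod 773.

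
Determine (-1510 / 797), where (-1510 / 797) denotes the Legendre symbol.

1

Pull out -1: (-1510 / 797) = (-1 / 797)·(1510 / 797). Since 797 ≡ 1 (mod 4), (-1 / 797) = +1. Now have (1510 / 797).
Reduce the numerator: 1510 ≡ 713 (mod 797), so (1510 / 797) = (713 / 797).
713 ≡ 1 (mod 4), so quadratic reciprocity gives (713 / 797) = (797 / 713). Reduce: 797 ≡ 84 (mod 713). Now have (84 / 713).
Factor out 2: 84 = 2^2·21. Since 713 ≡ 1 (mod 8), (2 / 713) = +1, and (2 / 713)^2 = +1. Now have (21 / 713).
21 ≡ 1 (mod 4), so quadratic reciprocity gives (21 / 713) = (713 / 21). Reduce: 713 ≡ 20 (mod 21). Now have (20 / 21).
Factor out 2: 20 = 2^2·5. Since 21 ≡ 5 (mod 8), (2 / 21) = -1, and (2 / 21)^2 = +1. Now have (5 / 21).
5 ≡ 1 (mod 4), so quadratic reciprocity gives (5 / 21) = (21 / 5). Reduce: 21 ≡ 1 (mod 5). Now have (1 / 5).
(1 / 5) = 1. Collecting the sign factors: 1.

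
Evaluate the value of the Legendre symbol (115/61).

Reduce the numerator: 115 ≡ 54 (mod 61), so (115/61) = (54/61).
Factor out 2: 54 = 2·27. Since 61 ≡ 5 (mod 8), (2/61) = -1. Now have -(27/61).
61 ≡ 1 (mod 4), so quadratic reciprocity gives (27/61) = (61/27). Reduce: 61 ≡ 7 (mod 27). Now have -(7/27).
Both 7 ≡ 3 and 27 ≡ 3 (mod 4), so reciprocity gives (7/27) = -(27/7). Reduce: 27 ≡ 6 (mod 7). Now have (6/7).
Factor out 2: 6 = 2·3. Since 7 ≡ 7 (mod 8), (2/7) = +1. Now have (3/7).
Both 3 ≡ 3 and 7 ≡ 3 (mod 4), so reciprocity gives (3/7) = -(7/3). Reduce: 7 ≡ 1 (mod 3). Now have -(1/3).
(1/3) = 1. Collecting the sign factors: -1.

-1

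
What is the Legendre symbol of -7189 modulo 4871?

Reduce the numerator: -7189 ≡ 2553 (mod 4871), so (-7189|4871) = (2553|4871).
2553 ≡ 1 (mod 4), so quadratic reciprocity gives (2553|4871) = (4871|2553). Reduce: 4871 ≡ 2318 (mod 2553). Now have (2318|2553).
Factor out 2: 2318 = 2·1159. Since 2553 ≡ 1 (mod 8), (2|2553) = +1. Now have (1159|2553).
2553 ≡ 1 (mod 4), so quadratic reciprocity gives (1159|2553) = (2553|1159). Reduce: 2553 ≡ 235 (mod 1159). Now have (235|1159).
Both 235 ≡ 3 and 1159 ≡ 3 (mod 4), so reciprocity gives (235|1159) = -(1159|235). Reduce: 1159 ≡ 219 (mod 235). Now have -(219|235).
Both 219 ≡ 3 and 235 ≡ 3 (mod 4), so reciprocity gives (219|235) = -(235|219). Reduce: 235 ≡ 16 (mod 219). Now have (16|219).
Factor out 2: 16 = 2^4. Since 219 ≡ 3 (mod 8), (2|219) = -1, and (2|219)^4 = +1. Now have (1|219).
(1|219) = 1. Collecting the sign factors: 1.

1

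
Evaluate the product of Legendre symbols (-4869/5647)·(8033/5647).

By multiplicativity, (-4869·8033/5647) = (-4869/5647)·(8033/5647).
First factor (-4869/5647):
Reduce the numerator: -4869 ≡ 778 (mod 5647), so (-4869/5647) = (778/5647).
Factor out 2: 778 = 2·389. Since 5647 ≡ 7 (mod 8), (2/5647) = +1. Now have (389/5647).
389 ≡ 1 (mod 4), so quadratic reciprocity gives (389/5647) = (5647/389). Reduce: 5647 ≡ 201 (mod 389). Now have (201/389).
201 ≡ 1 (mod 4), so quadratic reciprocity gives (201/389) = (389/201). Reduce: 389 ≡ 188 (mod 201). Now have (188/201).
Factor out 2: 188 = 2^2·47. Since 201 ≡ 1 (mod 8), (2/201) = +1, and (2/201)^2 = +1. Now have (47/201).
201 ≡ 1 (mod 4), so quadratic reciprocity gives (47/201) = (201/47). Reduce: 201 ≡ 13 (mod 47). Now have (13/47).
13 ≡ 1 (mod 4), so quadratic reciprocity gives (13/47) = (47/13). Reduce: 47 ≡ 8 (mod 13). Now have (8/13).
Factor out 2: 8 = 2^3. Since 13 ≡ 5 (mod 8), (2/13) = -1, and (2/13)^3 = -1. Now have -(1/13).
(1/13) = 1. Collecting the sign factors: -1.
Second factor (8033/5647):
Reduce the numerator: 8033 ≡ 2386 (mod 5647), so (8033/5647) = (2386/5647).
Factor out 2: 2386 = 2·1193. Since 5647 ≡ 7 (mod 8), (2/5647) = +1. Now have (1193/5647).
1193 ≡ 1 (mod 4), so quadratic reciprocity gives (1193/5647) = (5647/1193). Reduce: 5647 ≡ 875 (mod 1193). Now have (875/1193).
1193 ≡ 1 (mod 4), so quadratic reciprocity gives (875/1193) = (1193/875). Reduce: 1193 ≡ 318 (mod 875). Now have (318/875).
Factor out 2: 318 = 2·159. Since 875 ≡ 3 (mod 8), (2/875) = -1. Now have -(159/875).
Both 159 ≡ 3 and 875 ≡ 3 (mod 4), so reciprocity gives (159/875) = -(875/159). Reduce: 875 ≡ 80 (mod 159). Now have (80/159).
Factor out 2: 80 = 2^4·5. Since 159 ≡ 7 (mod 8), (2/159) = +1, and (2/159)^4 = +1. Now have (5/159).
5 ≡ 1 (mod 4), so quadratic reciprocity gives (5/159) = (159/5). Reduce: 159 ≡ 4 (mod 5). Now have (4/5).
Factor out 2: 4 = 2^2. Since 5 ≡ 5 (mod 8), (2/5) = -1, and (2/5)^2 = +1. Now have (1/5).
(1/5) = 1. Collecting the sign factors: 1.
Product: (-1)·(1) = -1.

-1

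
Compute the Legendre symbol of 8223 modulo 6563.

(8223|6563)
  = (1660|6563)    [8223 ≡ 1660 mod 6563]
  = (415|6563)    [6563 ≡ 3 mod 8 ⇒ (2|6563)^2 = +1]
  = -(6563|415)    [QR: both ≡ 3 mod 4, sign flips]
  = -(338|415)    [6563 ≡ 338 mod 415]
  = -(169|415)    [415 ≡ 7 mod 8 ⇒ (2|415) = +1]
  = -(415|169)    [QR: 169 ≡ 1 mod 4, sign kept]
  = -(77|169)    [415 ≡ 77 mod 169]
  = -(169|77)    [QR: 77 ≡ 1 mod 4, sign kept]
  = -(15|77)    [169 ≡ 15 mod 77]
  = -(77|15)    [QR: 77 ≡ 1 mod 4, sign kept]
  = -(2|15)    [77 ≡ 2 mod 15]
  = -(1|15)    [15 ≡ 7 mod 8 ⇒ (2|15) = +1]
  = -1    [(1|15) = 1]

-1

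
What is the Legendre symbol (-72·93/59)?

By multiplicativity, (-72·93/59) = (-72/59)·(93/59).
First factor (-72/59):
Reduce the numerator: -72 ≡ 46 (mod 59), so (-72/59) = (46/59).
Factor out 2: 46 = 2·23. Since 59 ≡ 3 (mod 8), (2/59) = -1. Now have -(23/59).
Both 23 ≡ 3 and 59 ≡ 3 (mod 4), so reciprocity gives (23/59) = -(59/23). Reduce: 59 ≡ 13 (mod 23). Now have (13/23).
13 ≡ 1 (mod 4), so quadratic reciprocity gives (13/23) = (23/13). Reduce: 23 ≡ 10 (mod 13). Now have (10/13).
Factor out 2: 10 = 2·5. Since 13 ≡ 5 (mod 8), (2/13) = -1. Now have -(5/13).
5 ≡ 1 (mod 4), so quadratic reciprocity gives (5/13) = (13/5). Reduce: 13 ≡ 3 (mod 5). Now have -(3/5).
5 ≡ 1 (mod 4), so quadratic reciprocity gives (3/5) = (5/3). Reduce: 5 ≡ 2 (mod 3). Now have -(2/3).
Factor out 2: 2 = 2. Since 3 ≡ 3 (mod 8), (2/3) = -1. Now have (1/3).
(1/3) = 1. Collecting the sign factors: 1.
Second factor (93/59):
Reduce the numerator: 93 ≡ 34 (mod 59), so (93/59) = (34/59).
Factor out 2: 34 = 2·17. Since 59 ≡ 3 (mod 8), (2/59) = -1. Now have -(17/59).
17 ≡ 1 (mod 4), so quadratic reciprocity gives (17/59) = (59/17). Reduce: 59 ≡ 8 (mod 17). Now have -(8/17).
Factor out 2: 8 = 2^3. Since 17 ≡ 1 (mod 8), (2/17) = +1, and (2/17)^3 = +1. Now have -(1/17).
(1/17) = 1. Collecting the sign factors: -1.
Product: (1)·(-1) = -1.

-1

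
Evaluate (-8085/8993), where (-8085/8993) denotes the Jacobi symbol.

(-8085/8993)
  = (908/8993)    [-8085 ≡ 908 mod 8993]
  = (227/8993)    [8993 ≡ 1 mod 8 ⇒ (2/8993)^2 = +1]
  = (8993/227)    [QR: 8993 ≡ 1 mod 4, sign kept]
  = (140/227)    [8993 ≡ 140 mod 227]
  = (35/227)    [227 ≡ 3 mod 8 ⇒ (2/227)^2 = +1]
  = -(227/35)    [QR: both ≡ 3 mod 4, sign flips]
  = -(17/35)    [227 ≡ 17 mod 35]
  = -(35/17)    [QR: 17 ≡ 1 mod 4, sign kept]
  = -(1/17)    [35 ≡ 1 mod 17]
  = -1    [(1/17) = 1]

-1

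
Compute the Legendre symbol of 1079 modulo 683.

-1

(1079/683)
  = (396/683)    [1079 ≡ 396 mod 683]
  = (99/683)    [683 ≡ 3 mod 8 ⇒ (2/683)^2 = +1]
  = -(683/99)    [QR: both ≡ 3 mod 4, sign flips]
  = -(89/99)    [683 ≡ 89 mod 99]
  = -(99/89)    [QR: 89 ≡ 1 mod 4, sign kept]
  = -(10/89)    [99 ≡ 10 mod 89]
  = -(5/89)    [89 ≡ 1 mod 8 ⇒ (2/89) = +1]
  = -(89/5)    [QR: 5 ≡ 1 mod 4, sign kept]
  = -(4/5)    [89 ≡ 4 mod 5]
  = -(1/5)    [5 ≡ 5 mod 8 ⇒ (2/5)^2 = +1]
  = -1    [(1/5) = 1]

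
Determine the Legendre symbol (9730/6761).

-1

Reduce the numerator: 9730 ≡ 2969 (mod 6761), so (9730/6761) = (2969/6761).
2969 ≡ 1 (mod 4), so quadratic reciprocity gives (2969/6761) = (6761/2969). Reduce: 6761 ≡ 823 (mod 2969). Now have (823/2969).
2969 ≡ 1 (mod 4), so quadratic reciprocity gives (823/2969) = (2969/823). Reduce: 2969 ≡ 500 (mod 823). Now have (500/823).
Factor out 2: 500 = 2^2·125. Since 823 ≡ 7 (mod 8), (2/823) = +1, and (2/823)^2 = +1. Now have (125/823).
125 ≡ 1 (mod 4), so quadratic reciprocity gives (125/823) = (823/125). Reduce: 823 ≡ 73 (mod 125). Now have (73/125).
73 ≡ 1 (mod 4), so quadratic reciprocity gives (73/125) = (125/73). Reduce: 125 ≡ 52 (mod 73). Now have (52/73).
Factor out 2: 52 = 2^2·13. Since 73 ≡ 1 (mod 8), (2/73) = +1, and (2/73)^2 = +1. Now have (13/73).
13 ≡ 1 (mod 4), so quadratic reciprocity gives (13/73) = (73/13). Reduce: 73 ≡ 8 (mod 13). Now have (8/13).
Factor out 2: 8 = 2^3. Since 13 ≡ 5 (mod 8), (2/13) = -1, and (2/13)^3 = -1. Now have -(1/13).
(1/13) = 1. Collecting the sign factors: -1.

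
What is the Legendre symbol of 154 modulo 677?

Factor out 2: 154 = 2·77. Since 677 ≡ 5 (mod 8), (2/677) = -1. Now have -(77/677).
77 ≡ 1 (mod 4), so quadratic reciprocity gives (77/677) = (677/77). Reduce: 677 ≡ 61 (mod 77). Now have -(61/77).
61 ≡ 1 (mod 4), so quadratic reciprocity gives (61/77) = (77/61). Reduce: 77 ≡ 16 (mod 61). Now have -(16/61).
Factor out 2: 16 = 2^4. Since 61 ≡ 5 (mod 8), (2/61) = -1, and (2/61)^4 = +1. Now have -(1/61).
(1/61) = 1. Collecting the sign factors: -1.

-1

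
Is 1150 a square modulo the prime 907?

no

Reduce the numerator: 1150 ≡ 243 (mod 907), so (1150/907) = (243/907).
Both 243 ≡ 3 and 907 ≡ 3 (mod 4), so reciprocity gives (243/907) = -(907/243). Reduce: 907 ≡ 178 (mod 243). Now have -(178/243).
Factor out 2: 178 = 2·89. Since 243 ≡ 3 (mod 8), (2/243) = -1. Now have (89/243).
89 ≡ 1 (mod 4), so quadratic reciprocity gives (89/243) = (243/89). Reduce: 243 ≡ 65 (mod 89). Now have (65/89).
65 ≡ 1 (mod 4), so quadratic reciprocity gives (65/89) = (89/65). Reduce: 89 ≡ 24 (mod 65). Now have (24/65).
Factor out 2: 24 = 2^3·3. Since 65 ≡ 1 (mod 8), (2/65) = +1, and (2/65)^3 = +1. Now have (3/65).
65 ≡ 1 (mod 4), so quadratic reciprocity gives (3/65) = (65/3). Reduce: 65 ≡ 2 (mod 3). Now have (2/3).
Factor out 2: 2 = 2. Since 3 ≡ 3 (mod 8), (2/3) = -1. Now have -(1/3).
(1/3) = 1. Collecting the sign factors: -1.
(1150/907) = -1, and 907 is prime, so 1150 is not a quadratic residue mod 907.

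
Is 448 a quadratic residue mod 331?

no

(448|331)
  = (117|331)    [448 ≡ 117 mod 331]
  = (331|117)    [QR: 117 ≡ 1 mod 4, sign kept]
  = (97|117)    [331 ≡ 97 mod 117]
  = (117|97)    [QR: 97 ≡ 1 mod 4, sign kept]
  = (20|97)    [117 ≡ 20 mod 97]
  = (5|97)    [97 ≡ 1 mod 8 ⇒ (2|97)^2 = +1]
  = (97|5)    [QR: 5 ≡ 1 mod 4, sign kept]
  = (2|5)    [97 ≡ 2 mod 5]
  = -(1|5)    [5 ≡ 5 mod 8 ⇒ (2|5) = -1]
  = -1    [(1|5) = 1]
The Legendre symbol is -1, so x^2 ≡ 448 (mod 331) has no solution.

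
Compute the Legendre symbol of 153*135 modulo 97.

By multiplicativity, (153·135/97) = (153/97)·(135/97).
First factor (153/97):
(153/97)
  = (56/97)    [153 ≡ 56 mod 97]
  = (7/97)    [97 ≡ 1 mod 8 ⇒ (2/97)^3 = +1]
  = (97/7)    [QR: 97 ≡ 1 mod 4, sign kept]
  = (6/7)    [97 ≡ 6 mod 7]
  = (3/7)    [7 ≡ 7 mod 8 ⇒ (2/7) = +1]
  = -(7/3)    [QR: both ≡ 3 mod 4, sign flips]
  = -(1/3)    [7 ≡ 1 mod 3]
  = -1    [(1/3) = 1]
Second factor (135/97):
(135/97)
  = (38/97)    [135 ≡ 38 mod 97]
  = (19/97)    [97 ≡ 1 mod 8 ⇒ (2/97) = +1]
  = (97/19)    [QR: 97 ≡ 1 mod 4, sign kept]
  = (2/19)    [97 ≡ 2 mod 19]
  = -(1/19)    [19 ≡ 3 mod 8 ⇒ (2/19) = -1]
  = -1    [(1/19) = 1]
Product: (-1)·(-1) = 1.

1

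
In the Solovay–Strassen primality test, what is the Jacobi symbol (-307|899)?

1

Reduce the numerator: -307 ≡ 592 (mod 899), so (-307|899) = (592|899).
Factor out 2: 592 = 2^4·37. Since 899 ≡ 3 (mod 8), (2|899) = -1, and (2|899)^4 = +1. Now have (37|899).
37 ≡ 1 (mod 4), so quadratic reciprocity gives (37|899) = (899|37). Reduce: 899 ≡ 11 (mod 37). Now have (11|37).
37 ≡ 1 (mod 4), so quadratic reciprocity gives (11|37) = (37|11). Reduce: 37 ≡ 4 (mod 11). Now have (4|11).
Factor out 2: 4 = 2^2. Since 11 ≡ 3 (mod 8), (2|11) = -1, and (2|11)^2 = +1. Now have (1|11).
(1|11) = 1. Collecting the sign factors: 1.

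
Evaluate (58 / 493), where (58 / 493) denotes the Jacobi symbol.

0

Factor out 2: 58 = 2·29. Since 493 ≡ 5 (mod 8), (2 / 493) = -1. Now have -(29 / 493).
29 ≡ 1 (mod 4), so quadratic reciprocity gives (29 / 493) = (493 / 29). Reduce: 493 ≡ 0 (mod 29). Now have -(0 / 29).
The numerator is now 0 with denominator 29 > 1: the symbol is 0.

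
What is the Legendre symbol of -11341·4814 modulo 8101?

By multiplicativity, (-11341·4814/8101) = (-11341/8101)·(4814/8101).
First factor (-11341/8101):
Pull out -1: (-11341/8101) = (-1/8101)·(11341/8101). Since 8101 ≡ 1 (mod 4), (-1/8101) = +1. Now have (11341/8101).
Reduce the numerator: 11341 ≡ 3240 (mod 8101), so (11341/8101) = (3240/8101).
Factor out 2: 3240 = 2^3·405. Since 8101 ≡ 5 (mod 8), (2/8101) = -1, and (2/8101)^3 = -1. Now have -(405/8101).
405 ≡ 1 (mod 4), so quadratic reciprocity gives (405/8101) = (8101/405). Reduce: 8101 ≡ 1 (mod 405). Now have -(1/405).
(1/405) = 1. Collecting the sign factors: -1.
Second factor (4814/8101):
Factor out 2: 4814 = 2·2407. Since 8101 ≡ 5 (mod 8), (2/8101) = -1. Now have -(2407/8101).
8101 ≡ 1 (mod 4), so quadratic reciprocity gives (2407/8101) = (8101/2407). Reduce: 8101 ≡ 880 (mod 2407). Now have -(880/2407).
Factor out 2: 880 = 2^4·55. Since 2407 ≡ 7 (mod 8), (2/2407) = +1, and (2/2407)^4 = +1. Now have -(55/2407).
Both 55 ≡ 3 and 2407 ≡ 3 (mod 4), so reciprocity gives (55/2407) = -(2407/55). Reduce: 2407 ≡ 42 (mod 55). Now have (42/55).
Factor out 2: 42 = 2·21. Since 55 ≡ 7 (mod 8), (2/55) = +1. Now have (21/55).
21 ≡ 1 (mod 4), so quadratic reciprocity gives (21/55) = (55/21). Reduce: 55 ≡ 13 (mod 21). Now have (13/21).
13 ≡ 1 (mod 4), so quadratic reciprocity gives (13/21) = (21/13). Reduce: 21 ≡ 8 (mod 13). Now have (8/13).
Factor out 2: 8 = 2^3. Since 13 ≡ 5 (mod 8), (2/13) = -1, and (2/13)^3 = -1. Now have -(1/13).
(1/13) = 1. Collecting the sign factors: -1.
Product: (-1)·(-1) = 1.

1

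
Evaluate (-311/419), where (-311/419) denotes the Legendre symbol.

(-311/419)
  = -(311/419)    [419 ≡ 3 mod 4 ⇒ (-1/419) = -1]
  = (419/311)    [QR: both ≡ 3 mod 4, sign flips]
  = (108/311)    [419 ≡ 108 mod 311]
  = (27/311)    [311 ≡ 7 mod 8 ⇒ (2/311)^2 = +1]
  = -(311/27)    [QR: both ≡ 3 mod 4, sign flips]
  = -(14/27)    [311 ≡ 14 mod 27]
  = (7/27)    [27 ≡ 3 mod 8 ⇒ (2/27) = -1]
  = -(27/7)    [QR: both ≡ 3 mod 4, sign flips]
  = -(6/7)    [27 ≡ 6 mod 7]
  = -(3/7)    [7 ≡ 7 mod 8 ⇒ (2/7) = +1]
  = (7/3)    [QR: both ≡ 3 mod 4, sign flips]
  = (1/3)    [7 ≡ 1 mod 3]
  = 1    [(1/3) = 1]

1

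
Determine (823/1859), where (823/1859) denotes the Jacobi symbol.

Both 823 ≡ 3 and 1859 ≡ 3 (mod 4), so reciprocity gives (823/1859) = -(1859/823). Reduce: 1859 ≡ 213 (mod 823). Now have -(213/823).
213 ≡ 1 (mod 4), so quadratic reciprocity gives (213/823) = (823/213). Reduce: 823 ≡ 184 (mod 213). Now have -(184/213).
Factor out 2: 184 = 2^3·23. Since 213 ≡ 5 (mod 8), (2/213) = -1, and (2/213)^3 = -1. Now have (23/213).
213 ≡ 1 (mod 4), so quadratic reciprocity gives (23/213) = (213/23). Reduce: 213 ≡ 6 (mod 23). Now have (6/23).
Factor out 2: 6 = 2·3. Since 23 ≡ 7 (mod 8), (2/23) = +1. Now have (3/23).
Both 3 ≡ 3 and 23 ≡ 3 (mod 4), so reciprocity gives (3/23) = -(23/3). Reduce: 23 ≡ 2 (mod 3). Now have -(2/3).
Factor out 2: 2 = 2. Since 3 ≡ 3 (mod 8), (2/3) = -1. Now have (1/3).
(1/3) = 1. Collecting the sign factors: 1.

1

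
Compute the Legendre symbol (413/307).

-1

(413/307)
  = (106/307)    [413 ≡ 106 mod 307]
  = -(53/307)    [307 ≡ 3 mod 8 ⇒ (2/307) = -1]
  = -(307/53)    [QR: 53 ≡ 1 mod 4, sign kept]
  = -(42/53)    [307 ≡ 42 mod 53]
  = (21/53)    [53 ≡ 5 mod 8 ⇒ (2/53) = -1]
  = (53/21)    [QR: 21 ≡ 1 mod 4, sign kept]
  = (11/21)    [53 ≡ 11 mod 21]
  = (21/11)    [QR: 21 ≡ 1 mod 4, sign kept]
  = (10/11)    [21 ≡ 10 mod 11]
  = -(5/11)    [11 ≡ 3 mod 8 ⇒ (2/11) = -1]
  = -(11/5)    [QR: 5 ≡ 1 mod 4, sign kept]
  = -(1/5)    [11 ≡ 1 mod 5]
  = -1    [(1/5) = 1]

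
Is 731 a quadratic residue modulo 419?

no

(731/419)
  = (312/419)    [731 ≡ 312 mod 419]
  = -(39/419)    [419 ≡ 3 mod 8 ⇒ (2/419)^3 = -1]
  = (419/39)    [QR: both ≡ 3 mod 4, sign flips]
  = (29/39)    [419 ≡ 29 mod 39]
  = (39/29)    [QR: 29 ≡ 1 mod 4, sign kept]
  = (10/29)    [39 ≡ 10 mod 29]
  = -(5/29)    [29 ≡ 5 mod 8 ⇒ (2/29) = -1]
  = -(29/5)    [QR: 5 ≡ 1 mod 4, sign kept]
  = -(4/5)    [29 ≡ 4 mod 5]
  = -(1/5)    [5 ≡ 5 mod 8 ⇒ (2/5)^2 = +1]
  = -1    [(1/5) = 1]
(731/419) = -1, and 419 is prime, so 731 is not a quadratic residue mod 419.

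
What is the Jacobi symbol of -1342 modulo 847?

0

(-1342/847)
  = (352/847)    [-1342 ≡ 352 mod 847]
  = (11/847)    [847 ≡ 7 mod 8 ⇒ (2/847)^5 = +1]
  = -(847/11)    [QR: both ≡ 3 mod 4, sign flips]
  = -(0/11)    [847 ≡ 0 mod 11]
  = 0    [numerator 0, gcd > 1]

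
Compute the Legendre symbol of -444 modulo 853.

-1

(-444 / 853)
  = (409 / 853)    [-444 ≡ 409 mod 853]
  = (853 / 409)    [QR: 409 ≡ 1 mod 4, sign kept]
  = (35 / 409)    [853 ≡ 35 mod 409]
  = (409 / 35)    [QR: 409 ≡ 1 mod 4, sign kept]
  = (24 / 35)    [409 ≡ 24 mod 35]
  = -(3 / 35)    [35 ≡ 3 mod 8 ⇒ (2 / 35)^3 = -1]
  = (35 / 3)    [QR: both ≡ 3 mod 4, sign flips]
  = (2 / 3)    [35 ≡ 2 mod 3]
  = -(1 / 3)    [3 ≡ 3 mod 8 ⇒ (2 / 3) = -1]
  = -1    [(1 / 3) = 1]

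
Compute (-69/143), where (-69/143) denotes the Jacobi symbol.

Reduce the numerator: -69 ≡ 74 (mod 143), so (-69/143) = (74/143).
Factor out 2: 74 = 2·37. Since 143 ≡ 7 (mod 8), (2/143) = +1. Now have (37/143).
37 ≡ 1 (mod 4), so quadratic reciprocity gives (37/143) = (143/37). Reduce: 143 ≡ 32 (mod 37). Now have (32/37).
Factor out 2: 32 = 2^5. Since 37 ≡ 5 (mod 8), (2/37) = -1, and (2/37)^5 = -1. Now have -(1/37).
(1/37) = 1. Collecting the sign factors: -1.

-1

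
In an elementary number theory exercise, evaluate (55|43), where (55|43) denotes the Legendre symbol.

-1

(55|43)
  = (12|43)    [55 ≡ 12 mod 43]
  = (3|43)    [43 ≡ 3 mod 8 ⇒ (2|43)^2 = +1]
  = -(43|3)    [QR: both ≡ 3 mod 4, sign flips]
  = -(1|3)    [43 ≡ 1 mod 3]
  = -1    [(1|3) = 1]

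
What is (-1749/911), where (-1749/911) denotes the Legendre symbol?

1

(-1749/911)
  = (73/911)    [-1749 ≡ 73 mod 911]
  = (911/73)    [QR: 73 ≡ 1 mod 4, sign kept]
  = (35/73)    [911 ≡ 35 mod 73]
  = (73/35)    [QR: 73 ≡ 1 mod 4, sign kept]
  = (3/35)    [73 ≡ 3 mod 35]
  = -(35/3)    [QR: both ≡ 3 mod 4, sign flips]
  = -(2/3)    [35 ≡ 2 mod 3]
  = (1/3)    [3 ≡ 3 mod 8 ⇒ (2/3) = -1]
  = 1    [(1/3) = 1]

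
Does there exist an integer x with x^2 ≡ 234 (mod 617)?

no

(234/617)
  = (117/617)    [617 ≡ 1 mod 8 ⇒ (2/617) = +1]
  = (617/117)    [QR: 117 ≡ 1 mod 4, sign kept]
  = (32/117)    [617 ≡ 32 mod 117]
  = -(1/117)    [117 ≡ 5 mod 8 ⇒ (2/117)^5 = -1]
  = -1    [(1/117) = 1]
(234/617) = -1, and 617 is prime, so 234 is not a quadratic residue mod 617.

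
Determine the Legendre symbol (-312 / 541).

1

Reduce the numerator: -312 ≡ 229 (mod 541), so (-312 / 541) = (229 / 541).
229 ≡ 1 (mod 4), so quadratic reciprocity gives (229 / 541) = (541 / 229). Reduce: 541 ≡ 83 (mod 229). Now have (83 / 229).
229 ≡ 1 (mod 4), so quadratic reciprocity gives (83 / 229) = (229 / 83). Reduce: 229 ≡ 63 (mod 83). Now have (63 / 83).
Both 63 ≡ 3 and 83 ≡ 3 (mod 4), so reciprocity gives (63 / 83) = -(83 / 63). Reduce: 83 ≡ 20 (mod 63). Now have -(20 / 63).
Factor out 2: 20 = 2^2·5. Since 63 ≡ 7 (mod 8), (2 / 63) = +1, and (2 / 63)^2 = +1. Now have -(5 / 63).
5 ≡ 1 (mod 4), so quadratic reciprocity gives (5 / 63) = (63 / 5). Reduce: 63 ≡ 3 (mod 5). Now have -(3 / 5).
5 ≡ 1 (mod 4), so quadratic reciprocity gives (3 / 5) = (5 / 3). Reduce: 5 ≡ 2 (mod 3). Now have -(2 / 3).
Factor out 2: 2 = 2. Since 3 ≡ 3 (mod 8), (2 / 3) = -1. Now have (1 / 3).
(1 / 3) = 1. Collecting the sign factors: 1.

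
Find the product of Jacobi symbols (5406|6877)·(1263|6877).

1

By multiplicativity, (5406·1263|6877) = (5406|6877)·(1263|6877).
First factor (5406|6877):
Factor out 2: 5406 = 2·2703. Since 6877 ≡ 5 (mod 8), (2|6877) = -1. Now have -(2703|6877).
6877 ≡ 1 (mod 4), so quadratic reciprocity gives (2703|6877) = (6877|2703). Reduce: 6877 ≡ 1471 (mod 2703). Now have -(1471|2703).
Both 1471 ≡ 3 and 2703 ≡ 3 (mod 4), so reciprocity gives (1471|2703) = -(2703|1471). Reduce: 2703 ≡ 1232 (mod 1471). Now have (1232|1471).
Factor out 2: 1232 = 2^4·77. Since 1471 ≡ 7 (mod 8), (2|1471) = +1, and (2|1471)^4 = +1. Now have (77|1471).
77 ≡ 1 (mod 4), so quadratic reciprocity gives (77|1471) = (1471|77). Reduce: 1471 ≡ 8 (mod 77). Now have (8|77).
Factor out 2: 8 = 2^3. Since 77 ≡ 5 (mod 8), (2|77) = -1, and (2|77)^3 = -1. Now have -(1|77).
(1|77) = 1. Collecting the sign factors: -1.
Second factor (1263|6877):
6877 ≡ 1 (mod 4), so quadratic reciprocity gives (1263|6877) = (6877|1263). Reduce: 6877 ≡ 562 (mod 1263). Now have (562|1263).
Factor out 2: 562 = 2·281. Since 1263 ≡ 7 (mod 8), (2|1263) = +1. Now have (281|1263).
281 ≡ 1 (mod 4), so quadratic reciprocity gives (281|1263) = (1263|281). Reduce: 1263 ≡ 139 (mod 281). Now have (139|281).
281 ≡ 1 (mod 4), so quadratic reciprocity gives (139|281) = (281|139). Reduce: 281 ≡ 3 (mod 139). Now have (3|139).
Both 3 ≡ 3 and 139 ≡ 3 (mod 4), so reciprocity gives (3|139) = -(139|3). Reduce: 139 ≡ 1 (mod 3). Now have -(1|3).
(1|3) = 1. Collecting the sign factors: -1.
Product: (-1)·(-1) = 1.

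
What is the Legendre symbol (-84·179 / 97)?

1

By multiplicativity, (-84·179 / 97) = (-84 / 97)·(179 / 97).
First factor (-84 / 97):
Reduce the numerator: -84 ≡ 13 (mod 97), so (-84 / 97) = (13 / 97).
13 ≡ 1 (mod 4), so quadratic reciprocity gives (13 / 97) = (97 / 13). Reduce: 97 ≡ 6 (mod 13). Now have (6 / 13).
Factor out 2: 6 = 2·3. Since 13 ≡ 5 (mod 8), (2 / 13) = -1. Now have -(3 / 13).
13 ≡ 1 (mod 4), so quadratic reciprocity gives (3 / 13) = (13 / 3). Reduce: 13 ≡ 1 (mod 3). Now have -(1 / 3).
(1 / 3) = 1. Collecting the sign factors: -1.
Second factor (179 / 97):
Reduce the numerator: 179 ≡ 82 (mod 97), so (179 / 97) = (82 / 97).
Factor out 2: 82 = 2·41. Since 97 ≡ 1 (mod 8), (2 / 97) = +1. Now have (41 / 97).
41 ≡ 1 (mod 4), so quadratic reciprocity gives (41 / 97) = (97 / 41). Reduce: 97 ≡ 15 (mod 41). Now have (15 / 41).
41 ≡ 1 (mod 4), so quadratic reciprocity gives (15 / 41) = (41 / 15). Reduce: 41 ≡ 11 (mod 15). Now have (11 / 15).
Both 11 ≡ 3 and 15 ≡ 3 (mod 4), so reciprocity gives (11 / 15) = -(15 / 11). Reduce: 15 ≡ 4 (mod 11). Now have -(4 / 11).
Factor out 2: 4 = 2^2. Since 11 ≡ 3 (mod 8), (2 / 11) = -1, and (2 / 11)^2 = +1. Now have -(1 / 11).
(1 / 11) = 1. Collecting the sign factors: -1.
Product: (-1)·(-1) = 1.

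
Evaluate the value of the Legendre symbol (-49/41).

(-49/41)
  = (49/41)    [41 ≡ 1 mod 4 ⇒ (-1/41) = +1]
  = (8/41)    [49 ≡ 8 mod 41]
  = (1/41)    [41 ≡ 1 mod 8 ⇒ (2/41)^3 = +1]
  = 1    [(1/41) = 1]

1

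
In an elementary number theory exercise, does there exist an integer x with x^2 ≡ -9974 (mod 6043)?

Pull out -1: (-9974/6043) = (-1/6043)·(9974/6043). Since 6043 ≡ 3 (mod 4), (-1/6043) = -1. Now have -(9974/6043).
Reduce the numerator: 9974 ≡ 3931 (mod 6043), so (9974/6043) = (3931/6043).
Both 3931 ≡ 3 and 6043 ≡ 3 (mod 4), so reciprocity gives (3931/6043) = -(6043/3931). Reduce: 6043 ≡ 2112 (mod 3931). Now have (2112/3931).
Factor out 2: 2112 = 2^6·33. Since 3931 ≡ 3 (mod 8), (2/3931) = -1, and (2/3931)^6 = +1. Now have (33/3931).
33 ≡ 1 (mod 4), so quadratic reciprocity gives (33/3931) = (3931/33). Reduce: 3931 ≡ 4 (mod 33). Now have (4/33).
Factor out 2: 4 = 2^2. Since 33 ≡ 1 (mod 8), (2/33) = +1, and (2/33)^2 = +1. Now have (1/33).
(1/33) = 1. Collecting the sign factors: 1.
The Legendre symbol is 1, so x^2 ≡ -9974 (mod 6043) has solution.

yes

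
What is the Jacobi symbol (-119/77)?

(-119/77)
  = (35/77)    [-119 ≡ 35 mod 77]
  = (77/35)    [QR: 77 ≡ 1 mod 4, sign kept]
  = (7/35)    [77 ≡ 7 mod 35]
  = -(35/7)    [QR: both ≡ 3 mod 4, sign flips]
  = -(0/7)    [35 ≡ 0 mod 7]
  = 0    [numerator 0, gcd > 1]

0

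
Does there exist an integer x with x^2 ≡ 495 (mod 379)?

no

Reduce the numerator: 495 ≡ 116 (mod 379), so (495|379) = (116|379).
Factor out 2: 116 = 2^2·29. Since 379 ≡ 3 (mod 8), (2|379) = -1, and (2|379)^2 = +1. Now have (29|379).
29 ≡ 1 (mod 4), so quadratic reciprocity gives (29|379) = (379|29). Reduce: 379 ≡ 2 (mod 29). Now have (2|29).
Factor out 2: 2 = 2. Since 29 ≡ 5 (mod 8), (2|29) = -1. Now have -(1|29).
(1|29) = 1. Collecting the sign factors: -1.
The Legendre symbol is -1, so x^2 ≡ 495 (mod 379) has no solution.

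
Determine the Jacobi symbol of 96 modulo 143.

Factor out 2: 96 = 2^5·3. Since 143 ≡ 7 (mod 8), (2|143) = +1, and (2|143)^5 = +1. Now have (3|143).
Both 3 ≡ 3 and 143 ≡ 3 (mod 4), so reciprocity gives (3|143) = -(143|3). Reduce: 143 ≡ 2 (mod 3). Now have -(2|3).
Factor out 2: 2 = 2. Since 3 ≡ 3 (mod 8), (2|3) = -1. Now have (1|3).
(1|3) = 1. Collecting the sign factors: 1.

1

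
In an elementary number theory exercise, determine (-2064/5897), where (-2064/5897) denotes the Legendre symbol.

(-2064/5897)
  = (3833/5897)    [-2064 ≡ 3833 mod 5897]
  = (5897/3833)    [QR: 3833 ≡ 1 mod 4, sign kept]
  = (2064/3833)    [5897 ≡ 2064 mod 3833]
  = (129/3833)    [3833 ≡ 1 mod 8 ⇒ (2/3833)^4 = +1]
  = (3833/129)    [QR: 129 ≡ 1 mod 4, sign kept]
  = (92/129)    [3833 ≡ 92 mod 129]
  = (23/129)    [129 ≡ 1 mod 8 ⇒ (2/129)^2 = +1]
  = (129/23)    [QR: 129 ≡ 1 mod 4, sign kept]
  = (14/23)    [129 ≡ 14 mod 23]
  = (7/23)    [23 ≡ 7 mod 8 ⇒ (2/23) = +1]
  = -(23/7)    [QR: both ≡ 3 mod 4, sign flips]
  = -(2/7)    [23 ≡ 2 mod 7]
  = -(1/7)    [7 ≡ 7 mod 8 ⇒ (2/7) = +1]
  = -1    [(1/7) = 1]

-1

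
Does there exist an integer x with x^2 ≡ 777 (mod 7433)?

777 ≡ 1 (mod 4), so quadratic reciprocity gives (777|7433) = (7433|777). Reduce: 7433 ≡ 440 (mod 777). Now have (440|777).
Factor out 2: 440 = 2^3·55. Since 777 ≡ 1 (mod 8), (2|777) = +1, and (2|777)^3 = +1. Now have (55|777).
777 ≡ 1 (mod 4), so quadratic reciprocity gives (55|777) = (777|55). Reduce: 777 ≡ 7 (mod 55). Now have (7|55).
Both 7 ≡ 3 and 55 ≡ 3 (mod 4), so reciprocity gives (7|55) = -(55|7). Reduce: 55 ≡ 6 (mod 7). Now have -(6|7).
Factor out 2: 6 = 2·3. Since 7 ≡ 7 (mod 8), (2|7) = +1. Now have -(3|7).
Both 3 ≡ 3 and 7 ≡ 3 (mod 4), so reciprocity gives (3|7) = -(7|3). Reduce: 7 ≡ 1 (mod 3). Now have (1|3).
(1|3) = 1. Collecting the sign factors: 1.
(777|7433) = 1, and 7433 is prime, so 777 is a quadratic residue mod 7433.

yes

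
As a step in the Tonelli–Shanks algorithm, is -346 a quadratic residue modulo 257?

(-346|257)
  = (168|257)    [-346 ≡ 168 mod 257]
  = (21|257)    [257 ≡ 1 mod 8 ⇒ (2|257)^3 = +1]
  = (257|21)    [QR: 21 ≡ 1 mod 4, sign kept]
  = (5|21)    [257 ≡ 5 mod 21]
  = (21|5)    [QR: 5 ≡ 1 mod 4, sign kept]
  = (1|5)    [21 ≡ 1 mod 5]
  = 1    [(1|5) = 1]
(-346|257) = 1, and 257 is prime, so -346 is a quadratic residue mod 257.

yes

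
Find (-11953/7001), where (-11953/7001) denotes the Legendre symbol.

(-11953/7001)
  = (2049/7001)    [-11953 ≡ 2049 mod 7001]
  = (7001/2049)    [QR: 2049 ≡ 1 mod 4, sign kept]
  = (854/2049)    [7001 ≡ 854 mod 2049]
  = (427/2049)    [2049 ≡ 1 mod 8 ⇒ (2/2049) = +1]
  = (2049/427)    [QR: 2049 ≡ 1 mod 4, sign kept]
  = (341/427)    [2049 ≡ 341 mod 427]
  = (427/341)    [QR: 341 ≡ 1 mod 4, sign kept]
  = (86/341)    [427 ≡ 86 mod 341]
  = -(43/341)    [341 ≡ 5 mod 8 ⇒ (2/341) = -1]
  = -(341/43)    [QR: 341 ≡ 1 mod 4, sign kept]
  = -(40/43)    [341 ≡ 40 mod 43]
  = (5/43)    [43 ≡ 3 mod 8 ⇒ (2/43)^3 = -1]
  = (43/5)    [QR: 5 ≡ 1 mod 4, sign kept]
  = (3/5)    [43 ≡ 3 mod 5]
  = (5/3)    [QR: 5 ≡ 1 mod 4, sign kept]
  = (2/3)    [5 ≡ 2 mod 3]
  = -(1/3)    [3 ≡ 3 mod 8 ⇒ (2/3) = -1]
  = -1    [(1/3) = 1]

-1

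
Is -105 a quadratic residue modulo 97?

(-105/97)
  = (89/97)    [-105 ≡ 89 mod 97]
  = (97/89)    [QR: 89 ≡ 1 mod 4, sign kept]
  = (8/89)    [97 ≡ 8 mod 89]
  = (1/89)    [89 ≡ 1 mod 8 ⇒ (2/89)^3 = +1]
  = 1    [(1/89) = 1]
The Legendre symbol is 1, so x^2 ≡ -105 (mod 97) has solution.

yes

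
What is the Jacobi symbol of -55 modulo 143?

Pull out -1: (-55/143) = (-1/143)·(55/143). Since 143 ≡ 3 (mod 4), (-1/143) = -1. Now have -(55/143).
Both 55 ≡ 3 and 143 ≡ 3 (mod 4), so reciprocity gives (55/143) = -(143/55). Reduce: 143 ≡ 33 (mod 55). Now have (33/55).
33 ≡ 1 (mod 4), so quadratic reciprocity gives (33/55) = (55/33). Reduce: 55 ≡ 22 (mod 33). Now have (22/33).
Factor out 2: 22 = 2·11. Since 33 ≡ 1 (mod 8), (2/33) = +1. Now have (11/33).
33 ≡ 1 (mod 4), so quadratic reciprocity gives (11/33) = (33/11). Reduce: 33 ≡ 0 (mod 11). Now have (0/11).
The numerator is now 0 with denominator 11 > 1: the symbol is 0.

0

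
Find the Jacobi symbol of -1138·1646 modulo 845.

By multiplicativity, (-1138·1646/845) = (-1138/845)·(1646/845).
First factor (-1138/845):
Pull out -1: (-1138/845) = (-1/845)·(1138/845). Since 845 ≡ 1 (mod 4), (-1/845) = +1. Now have (1138/845).
Reduce the numerator: 1138 ≡ 293 (mod 845), so (1138/845) = (293/845).
293 ≡ 1 (mod 4), so quadratic reciprocity gives (293/845) = (845/293). Reduce: 845 ≡ 259 (mod 293). Now have (259/293).
293 ≡ 1 (mod 4), so quadratic reciprocity gives (259/293) = (293/259). Reduce: 293 ≡ 34 (mod 259). Now have (34/259).
Factor out 2: 34 = 2·17. Since 259 ≡ 3 (mod 8), (2/259) = -1. Now have -(17/259).
17 ≡ 1 (mod 4), so quadratic reciprocity gives (17/259) = (259/17). Reduce: 259 ≡ 4 (mod 17). Now have -(4/17).
Factor out 2: 4 = 2^2. Since 17 ≡ 1 (mod 8), (2/17) = +1, and (2/17)^2 = +1. Now have -(1/17).
(1/17) = 1. Collecting the sign factors: -1.
Second factor (1646/845):
Reduce the numerator: 1646 ≡ 801 (mod 845), so (1646/845) = (801/845).
801 ≡ 1 (mod 4), so quadratic reciprocity gives (801/845) = (845/801). Reduce: 845 ≡ 44 (mod 801). Now have (44/801).
Factor out 2: 44 = 2^2·11. Since 801 ≡ 1 (mod 8), (2/801) = +1, and (2/801)^2 = +1. Now have (11/801).
801 ≡ 1 (mod 4), so quadratic reciprocity gives (11/801) = (801/11). Reduce: 801 ≡ 9 (mod 11). Now have (9/11).
9 ≡ 1 (mod 4), so quadratic reciprocity gives (9/11) = (11/9). Reduce: 11 ≡ 2 (mod 9). Now have (2/9).
Factor out 2: 2 = 2. Since 9 ≡ 1 (mod 8), (2/9) = +1. Now have (1/9).
(1/9) = 1. Collecting the sign factors: 1.
Product: (-1)·(1) = -1.

-1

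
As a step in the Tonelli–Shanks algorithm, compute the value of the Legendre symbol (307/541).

(307/541)
  = (541/307)    [QR: 541 ≡ 1 mod 4, sign kept]
  = (234/307)    [541 ≡ 234 mod 307]
  = -(117/307)    [307 ≡ 3 mod 8 ⇒ (2/307) = -1]
  = -(307/117)    [QR: 117 ≡ 1 mod 4, sign kept]
  = -(73/117)    [307 ≡ 73 mod 117]
  = -(117/73)    [QR: 73 ≡ 1 mod 4, sign kept]
  = -(44/73)    [117 ≡ 44 mod 73]
  = -(11/73)    [73 ≡ 1 mod 8 ⇒ (2/73)^2 = +1]
  = -(73/11)    [QR: 73 ≡ 1 mod 4, sign kept]
  = -(7/11)    [73 ≡ 7 mod 11]
  = (11/7)    [QR: both ≡ 3 mod 4, sign flips]
  = (4/7)    [11 ≡ 4 mod 7]
  = (1/7)    [7 ≡ 7 mod 8 ⇒ (2/7)^2 = +1]
  = 1    [(1/7) = 1]

1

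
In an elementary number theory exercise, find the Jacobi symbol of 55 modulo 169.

1

169 ≡ 1 (mod 4), so quadratic reciprocity gives (55 / 169) = (169 / 55). Reduce: 169 ≡ 4 (mod 55). Now have (4 / 55).
Factor out 2: 4 = 2^2. Since 55 ≡ 7 (mod 8), (2 / 55) = +1, and (2 / 55)^2 = +1. Now have (1 / 55).
(1 / 55) = 1. Collecting the sign factors: 1.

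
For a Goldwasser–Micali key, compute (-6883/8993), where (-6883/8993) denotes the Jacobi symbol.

1

(-6883/8993)
  = (2110/8993)    [-6883 ≡ 2110 mod 8993]
  = (1055/8993)    [8993 ≡ 1 mod 8 ⇒ (2/8993) = +1]
  = (8993/1055)    [QR: 8993 ≡ 1 mod 4, sign kept]
  = (553/1055)    [8993 ≡ 553 mod 1055]
  = (1055/553)    [QR: 553 ≡ 1 mod 4, sign kept]
  = (502/553)    [1055 ≡ 502 mod 553]
  = (251/553)    [553 ≡ 1 mod 8 ⇒ (2/553) = +1]
  = (553/251)    [QR: 553 ≡ 1 mod 4, sign kept]
  = (51/251)    [553 ≡ 51 mod 251]
  = -(251/51)    [QR: both ≡ 3 mod 4, sign flips]
  = -(47/51)    [251 ≡ 47 mod 51]
  = (51/47)    [QR: both ≡ 3 mod 4, sign flips]
  = (4/47)    [51 ≡ 4 mod 47]
  = (1/47)    [47 ≡ 7 mod 8 ⇒ (2/47)^2 = +1]
  = 1    [(1/47) = 1]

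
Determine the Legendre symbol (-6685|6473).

Reduce the numerator: -6685 ≡ 6261 (mod 6473), so (-6685|6473) = (6261|6473).
6261 ≡ 1 (mod 4), so quadratic reciprocity gives (6261|6473) = (6473|6261). Reduce: 6473 ≡ 212 (mod 6261). Now have (212|6261).
Factor out 2: 212 = 2^2·53. Since 6261 ≡ 5 (mod 8), (2|6261) = -1, and (2|6261)^2 = +1. Now have (53|6261).
53 ≡ 1 (mod 4), so quadratic reciprocity gives (53|6261) = (6261|53). Reduce: 6261 ≡ 7 (mod 53). Now have (7|53).
53 ≡ 1 (mod 4), so quadratic reciprocity gives (7|53) = (53|7). Reduce: 53 ≡ 4 (mod 7). Now have (4|7).
Factor out 2: 4 = 2^2. Since 7 ≡ 7 (mod 8), (2|7) = +1, and (2|7)^2 = +1. Now have (1|7).
(1|7) = 1. Collecting the sign factors: 1.

1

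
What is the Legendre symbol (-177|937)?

-1

Pull out -1: (-177|937) = (-1|937)·(177|937). Since 937 ≡ 1 (mod 4), (-1|937) = +1. Now have (177|937).
177 ≡ 1 (mod 4), so quadratic reciprocity gives (177|937) = (937|177). Reduce: 937 ≡ 52 (mod 177). Now have (52|177).
Factor out 2: 52 = 2^2·13. Since 177 ≡ 1 (mod 8), (2|177) = +1, and (2|177)^2 = +1. Now have (13|177).
13 ≡ 1 (mod 4), so quadratic reciprocity gives (13|177) = (177|13). Reduce: 177 ≡ 8 (mod 13). Now have (8|13).
Factor out 2: 8 = 2^3. Since 13 ≡ 5 (mod 8), (2|13) = -1, and (2|13)^3 = -1. Now have -(1|13).
(1|13) = 1. Collecting the sign factors: -1.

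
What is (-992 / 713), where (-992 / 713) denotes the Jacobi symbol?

(-992 / 713)
  = (434 / 713)    [-992 ≡ 434 mod 713]
  = (217 / 713)    [713 ≡ 1 mod 8 ⇒ (2 / 713) = +1]
  = (713 / 217)    [QR: 217 ≡ 1 mod 4, sign kept]
  = (62 / 217)    [713 ≡ 62 mod 217]
  = (31 / 217)    [217 ≡ 1 mod 8 ⇒ (2 / 217) = +1]
  = (217 / 31)    [QR: 217 ≡ 1 mod 4, sign kept]
  = (0 / 31)    [217 ≡ 0 mod 31]
  = 0    [numerator 0, gcd > 1]

0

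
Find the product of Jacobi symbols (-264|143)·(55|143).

By multiplicativity, (-264·55|143) = (-264|143)·(55|143).
First factor (-264|143):
Pull out -1: (-264|143) = (-1|143)·(264|143). Since 143 ≡ 3 (mod 4), (-1|143) = -1. Now have -(264|143).
Reduce the numerator: 264 ≡ 121 (mod 143), so (264|143) = (121|143).
121 ≡ 1 (mod 4), so quadratic reciprocity gives (121|143) = (143|121). Reduce: 143 ≡ 22 (mod 121). Now have -(22|121).
Factor out 2: 22 = 2·11. Since 121 ≡ 1 (mod 8), (2|121) = +1. Now have -(11|121).
121 ≡ 1 (mod 4), so quadratic reciprocity gives (11|121) = (121|11). Reduce: 121 ≡ 0 (mod 11). Now have -(0|11).
The numerator is now 0 with denominator 11 > 1: the symbol is 0.
Second factor (55|143):
Both 55 ≡ 3 and 143 ≡ 3 (mod 4), so reciprocity gives (55|143) = -(143|55). Reduce: 143 ≡ 33 (mod 55). Now have -(33|55).
33 ≡ 1 (mod 4), so quadratic reciprocity gives (33|55) = (55|33). Reduce: 55 ≡ 22 (mod 33). Now have -(22|33).
Factor out 2: 22 = 2·11. Since 33 ≡ 1 (mod 8), (2|33) = +1. Now have -(11|33).
33 ≡ 1 (mod 4), so quadratic reciprocity gives (11|33) = (33|11). Reduce: 33 ≡ 0 (mod 11). Now have -(0|11).
The numerator is now 0 with denominator 11 > 1: the symbol is 0.
Product: (0)·(0) = 0.

0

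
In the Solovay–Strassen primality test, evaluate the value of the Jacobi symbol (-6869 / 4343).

1

Reduce the numerator: -6869 ≡ 1817 (mod 4343), so (-6869 / 4343) = (1817 / 4343).
1817 ≡ 1 (mod 4), so quadratic reciprocity gives (1817 / 4343) = (4343 / 1817). Reduce: 4343 ≡ 709 (mod 1817). Now have (709 / 1817).
709 ≡ 1 (mod 4), so quadratic reciprocity gives (709 / 1817) = (1817 / 709). Reduce: 1817 ≡ 399 (mod 709). Now have (399 / 709).
709 ≡ 1 (mod 4), so quadratic reciprocity gives (399 / 709) = (709 / 399). Reduce: 709 ≡ 310 (mod 399). Now have (310 / 399).
Factor out 2: 310 = 2·155. Since 399 ≡ 7 (mod 8), (2 / 399) = +1. Now have (155 / 399).
Both 155 ≡ 3 and 399 ≡ 3 (mod 4), so reciprocity gives (155 / 399) = -(399 / 155). Reduce: 399 ≡ 89 (mod 155). Now have -(89 / 155).
89 ≡ 1 (mod 4), so quadratic reciprocity gives (89 / 155) = (155 / 89). Reduce: 155 ≡ 66 (mod 89). Now have -(66 / 89).
Factor out 2: 66 = 2·33. Since 89 ≡ 1 (mod 8), (2 / 89) = +1. Now have -(33 / 89).
33 ≡ 1 (mod 4), so quadratic reciprocity gives (33 / 89) = (89 / 33). Reduce: 89 ≡ 23 (mod 33). Now have -(23 / 33).
33 ≡ 1 (mod 4), so quadratic reciprocity gives (23 / 33) = (33 / 23). Reduce: 33 ≡ 10 (mod 23). Now have -(10 / 23).
Factor out 2: 10 = 2·5. Since 23 ≡ 7 (mod 8), (2 / 23) = +1. Now have -(5 / 23).
5 ≡ 1 (mod 4), so quadratic reciprocity gives (5 / 23) = (23 / 5). Reduce: 23 ≡ 3 (mod 5). Now have -(3 / 5).
5 ≡ 1 (mod 4), so quadratic reciprocity gives (3 / 5) = (5 / 3). Reduce: 5 ≡ 2 (mod 3). Now have -(2 / 3).
Factor out 2: 2 = 2. Since 3 ≡ 3 (mod 8), (2 / 3) = -1. Now have (1 / 3).
(1 / 3) = 1. Collecting the sign factors: 1.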